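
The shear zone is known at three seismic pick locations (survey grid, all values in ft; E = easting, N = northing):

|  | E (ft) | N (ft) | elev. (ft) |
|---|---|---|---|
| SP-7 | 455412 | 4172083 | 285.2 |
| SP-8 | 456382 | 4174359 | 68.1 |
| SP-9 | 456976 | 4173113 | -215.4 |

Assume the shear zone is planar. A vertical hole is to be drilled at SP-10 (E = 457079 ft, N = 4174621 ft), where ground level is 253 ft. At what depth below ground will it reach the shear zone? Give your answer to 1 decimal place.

419.2 ft

Two edge vectors: SP-7→SP-8 = (970, 2276, -217.1), SP-7→SP-9 = (1564, 1030, -500.6).
Normal n = (SP-7→SP-8) × (SP-7→SP-9) = (-915752.6, 146037.6, -2560564).
So ∂z/∂E = −n_x/n_z = −0.357637067 and ∂z/∂N = −n_y/n_z = 0.057033372.
Intercept c from SP-7: 285.2 + 162872.21 − 237947.96 = −74790.55.
At (457079, 4174621): z_contact = −163468.39 + 238092.71 − 74790.55 = -166.23 ft.
Depth below ground = 253 − (-166.23) = 419.2 ft.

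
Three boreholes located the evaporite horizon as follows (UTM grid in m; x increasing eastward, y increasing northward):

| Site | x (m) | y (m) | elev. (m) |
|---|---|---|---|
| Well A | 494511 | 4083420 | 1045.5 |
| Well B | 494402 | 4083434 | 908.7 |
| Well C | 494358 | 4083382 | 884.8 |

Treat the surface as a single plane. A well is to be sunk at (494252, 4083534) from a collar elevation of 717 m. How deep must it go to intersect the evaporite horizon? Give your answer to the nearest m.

Two edge vectors: Well A→Well B = (-109, 14, -136.8), Well A→Well C = (-153, -38, -160.7).
Normal n = (Well A→Well B) × (Well A→Well C) = (-7448.2, 3414.1, 6284).
So ∂z/∂x = −n_x/n_z = 1.18526416 and ∂z/∂y = −n_y/n_z = −0.54330045.
Intercept c from Well A: 1045.5 − 586126.17 + 2218523.91 = 1633443.24.
At (494252, 4083534): z_contact = 585819.2 − 2218585.8 + 1633443.24 = 676.6 m.
Depth below ground = 717 − 676.6 = 40 m.

40 m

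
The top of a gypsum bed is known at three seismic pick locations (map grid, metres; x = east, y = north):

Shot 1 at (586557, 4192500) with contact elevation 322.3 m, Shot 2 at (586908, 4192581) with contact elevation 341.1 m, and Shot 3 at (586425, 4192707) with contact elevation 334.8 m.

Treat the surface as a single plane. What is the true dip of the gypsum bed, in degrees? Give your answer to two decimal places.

5.11°

Let the plane be z = a·x + b·y + c.
Shot 2−Shot 1: 351a + 81b = 18.8;  Shot 3−Shot 1: −132a + 207b = 12.5.
Solving gives a = 0.03454, b = 0.08241.
Gradient magnitude |∇z| = √(a² + b²) = √(0.00119 + 0.00679) = 0.08936.
True dip = arctan(0.08936) = 5.11°, dipping toward SSW (azimuth ≈ 203°).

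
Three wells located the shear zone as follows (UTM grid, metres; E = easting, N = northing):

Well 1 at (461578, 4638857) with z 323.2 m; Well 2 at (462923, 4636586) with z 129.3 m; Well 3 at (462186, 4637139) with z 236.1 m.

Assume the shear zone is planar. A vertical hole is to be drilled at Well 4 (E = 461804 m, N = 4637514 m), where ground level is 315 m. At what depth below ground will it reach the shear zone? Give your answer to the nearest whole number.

24 m

Let the plane be z = a·E + b·N + c.
Well 2−Well 1: 1345a − 2271b = −193.9;  Well 3−Well 1: 608a − 1718b = −87.1.
Solving gives a = −0.14551026, b = −0.00079758.
Then c = 323.2 − a·461578 − b·4638857 = 71187.38.
At (461804, 4637514): z_contact = −67197.2 − 3698.8 + 71187.38 = 291.4 m.
Depth below ground = 315 − 291.4 = 24 m.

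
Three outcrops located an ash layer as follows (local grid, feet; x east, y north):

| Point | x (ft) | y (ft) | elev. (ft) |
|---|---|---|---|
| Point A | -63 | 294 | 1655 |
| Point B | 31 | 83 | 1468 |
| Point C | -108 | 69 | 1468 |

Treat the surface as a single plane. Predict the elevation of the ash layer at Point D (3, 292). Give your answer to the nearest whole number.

Two edge vectors: Point A→Point B = (94, -211, -187), Point A→Point C = (-45, -225, -187).
Normal n = (Point A→Point B) × (Point A→Point C) = (-2618, 25993, -30645).
So ∂z/∂x = −n_x/n_z = −0.08543 and ∂z/∂y = −n_y/n_z = 0.84820.
Intercept c from Point A: 1655 − 5.38 − 249.37 = 1400.25.
At (3, 292): z = −0.3 + 247.7 + 1400.25 = 1647.7 ft.

1648 ft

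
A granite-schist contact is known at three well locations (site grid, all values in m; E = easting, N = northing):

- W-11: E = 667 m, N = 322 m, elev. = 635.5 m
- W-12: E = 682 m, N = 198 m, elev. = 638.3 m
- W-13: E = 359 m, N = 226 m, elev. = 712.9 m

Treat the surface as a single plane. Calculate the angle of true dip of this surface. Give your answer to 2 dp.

13.54°

Two edge vectors: W-11→W-12 = (15, -124, 2.8), W-11→W-13 = (-308, -96, 77.4).
Normal n = (W-11→W-12) × (W-11→W-13) = (-9328.8, -2023.4, -39632).
So ∂z/∂E = −n_x/n_z = −0.23539 and ∂z/∂N = −n_y/n_z = −0.05105.
Gradient magnitude |∇z| = √(a² + b²) = √(0.05541 + 0.00261) = 0.24086.
True dip = arctan(0.24086) = 13.54°, dipping toward ENE (azimuth ≈ 078°).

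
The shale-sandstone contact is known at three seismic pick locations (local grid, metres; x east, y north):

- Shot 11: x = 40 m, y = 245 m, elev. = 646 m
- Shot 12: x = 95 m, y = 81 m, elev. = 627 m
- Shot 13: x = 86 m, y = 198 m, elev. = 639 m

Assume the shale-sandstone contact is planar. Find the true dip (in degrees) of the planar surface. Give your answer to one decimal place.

6.3°

Two edge vectors: Shot 11→Shot 12 = (55, -164, -19), Shot 11→Shot 13 = (46, -47, -7).
Normal n = (Shot 11→Shot 12) × (Shot 11→Shot 13) = (255, -489, 4959).
So ∂z/∂x = −n_x/n_z = −0.05142 and ∂z/∂y = −n_y/n_z = 0.09861.
Gradient magnitude |∇z| = √(a² + b²) = √(0.00264 + 0.00972) = 0.11121.
True dip = arctan(0.11121) = 6.3°, dipping toward SSE (azimuth ≈ 152°).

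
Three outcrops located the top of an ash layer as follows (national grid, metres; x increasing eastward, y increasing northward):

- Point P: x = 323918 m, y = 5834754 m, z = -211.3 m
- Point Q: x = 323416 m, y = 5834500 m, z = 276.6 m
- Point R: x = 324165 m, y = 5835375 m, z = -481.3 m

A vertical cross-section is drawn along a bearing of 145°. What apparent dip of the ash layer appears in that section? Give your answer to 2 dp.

26.13°

Let the plane be z = a·x + b·y + c.
Point Q−Point P: −502a − 254b = 487.9;  Point R−Point P: 247a + 621b = −270.
Solving gives a = −0.94137, b = −0.06036.
Unit vector along 145° is (sin 145°, cos 145°) = (0.5736, -0.8192).
Slope in that direction = a·(0.5736) + b·(-0.8192) = −0.49051.
Apparent dip = arctan|0.49051| = 26.13° (true dip is 43.3°, so apparent ≤ true as expected).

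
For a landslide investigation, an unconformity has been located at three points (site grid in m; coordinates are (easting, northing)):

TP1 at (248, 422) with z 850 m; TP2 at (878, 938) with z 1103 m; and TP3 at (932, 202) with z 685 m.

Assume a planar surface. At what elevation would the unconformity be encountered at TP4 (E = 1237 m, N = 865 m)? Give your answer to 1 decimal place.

Two edge vectors: TP1→TP2 = (630, 516, 253), TP1→TP3 = (684, -220, -165).
Normal n = (TP1→TP2) × (TP1→TP3) = (-29480, 277002, -491544).
So ∂z/∂E = −n_x/n_z = −0.059974 and ∂z/∂N = −n_y/n_z = 0.563534.
Intercept c from TP1: 850 + 14.87 − 237.81 = 627.06.
At (1237, 865): z = −74.2 + 487.5 + 627.06 = 1040.3 m.

1040.3 m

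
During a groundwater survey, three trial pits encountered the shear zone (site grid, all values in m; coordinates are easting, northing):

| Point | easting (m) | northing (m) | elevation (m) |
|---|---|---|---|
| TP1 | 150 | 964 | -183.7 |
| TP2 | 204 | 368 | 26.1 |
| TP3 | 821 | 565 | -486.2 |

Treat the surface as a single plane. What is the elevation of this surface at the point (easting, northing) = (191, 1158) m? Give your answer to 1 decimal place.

Two edge vectors: TP1→TP2 = (54, -596, 209.8), TP1→TP3 = (671, -399, -302.5).
Normal n = (TP1→TP2) × (TP1→TP3) = (264000.2, 157110.8, 378370).
So ∂z/∂easting = −n_x/n_z = −0.697730 and ∂z/∂northing = −n_y/n_z = −0.415231.
Intercept c from TP1: -183.7 + 104.66 + 400.28 = 321.24.
At (191, 1158): z = −133.3 − 480.8 + 321.24 = -292.9 m.

-292.9 m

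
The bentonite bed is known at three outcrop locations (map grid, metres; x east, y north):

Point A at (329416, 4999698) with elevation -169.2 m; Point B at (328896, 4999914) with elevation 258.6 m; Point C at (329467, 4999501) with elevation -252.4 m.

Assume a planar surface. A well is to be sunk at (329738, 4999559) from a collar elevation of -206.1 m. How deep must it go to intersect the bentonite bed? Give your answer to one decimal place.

229.2 m

Two edge vectors: Point A→Point B = (-520, 216, 427.8), Point A→Point C = (51, -197, -83.2).
Normal n = (Point A→Point B) × (Point A→Point C) = (66305.4, -21446.2, 91424).
So ∂z/∂x = −n_x/n_z = −0.725251575 and ∂z/∂y = −n_y/n_z = 0.234579541.
Intercept c from Point A: -169.2 + 238909.47 − 1172826.86 = −934086.59.
At (329738, 4999559): z_contact = −239143.00 + 1172794.26 − 934086.59 = -435.34 m.
Depth below ground = -206.1 − (-435.34) = 229.2 m.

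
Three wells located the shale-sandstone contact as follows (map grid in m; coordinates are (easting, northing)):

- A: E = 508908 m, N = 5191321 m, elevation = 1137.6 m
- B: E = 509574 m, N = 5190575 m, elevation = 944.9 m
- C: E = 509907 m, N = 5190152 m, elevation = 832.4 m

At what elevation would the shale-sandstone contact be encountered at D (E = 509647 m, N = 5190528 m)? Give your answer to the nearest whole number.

Two edge vectors: A→B = (666, -746, -192.7), A→C = (999, -1169, -305.2).
Normal n = (A→B) × (A→C) = (2412.9, 10755.9, -33300).
So ∂z/∂E = −n_x/n_z = 0.07245946 and ∂z/∂N = −n_y/n_z = 0.32300000.
Intercept c from A: 1137.6 − 36875.20 − 1676796.68 = −1712534.28.
At (509647, 5190528): z = 36928.7 + 1676540.5 − 1712534.28 = 935.0 m.

935 m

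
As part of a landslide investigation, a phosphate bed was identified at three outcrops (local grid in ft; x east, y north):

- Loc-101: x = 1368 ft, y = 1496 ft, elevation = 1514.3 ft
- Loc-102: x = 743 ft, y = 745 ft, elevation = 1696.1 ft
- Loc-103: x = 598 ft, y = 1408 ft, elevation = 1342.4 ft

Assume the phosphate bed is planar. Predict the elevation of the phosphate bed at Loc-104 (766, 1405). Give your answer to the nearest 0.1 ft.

Let the plane be z = a·x + b·y + c.
Loc-102−Loc-101: −625a − 751b = 181.8;  Loc-103−Loc-101: −770a − 88b = −171.9.
Solving gives a = 0.277286, b = −0.472841.
Then c = 1514.3 − a·1368 − b·1496 = 1842.34.
At (766, 1405): z = 212.4 − 664.3 + 1842.34 = 1390.4 ft.

1390.4 ft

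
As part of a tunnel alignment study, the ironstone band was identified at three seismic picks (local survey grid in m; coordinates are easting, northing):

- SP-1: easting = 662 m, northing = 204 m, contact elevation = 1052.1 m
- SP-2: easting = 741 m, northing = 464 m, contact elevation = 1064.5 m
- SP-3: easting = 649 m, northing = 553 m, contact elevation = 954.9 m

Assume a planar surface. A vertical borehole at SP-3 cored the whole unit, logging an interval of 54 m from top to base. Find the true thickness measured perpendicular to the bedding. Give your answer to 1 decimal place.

38.4 m

Let the plane be z = a·easting + b·northing + c.
SP-2−SP-1: 79a + 260b = 12.4;  SP-3−SP-1: −13a + 349b = −97.2.
Solving gives a = 0.95634, b = −0.24289.
|∇z| = √(a²+b²) = 0.98670, so dip δ = arctan(0.98670) = 44.62°.
True thickness = vertical thickness × cos δ = 54 × cos 44.62° = 38.4 m.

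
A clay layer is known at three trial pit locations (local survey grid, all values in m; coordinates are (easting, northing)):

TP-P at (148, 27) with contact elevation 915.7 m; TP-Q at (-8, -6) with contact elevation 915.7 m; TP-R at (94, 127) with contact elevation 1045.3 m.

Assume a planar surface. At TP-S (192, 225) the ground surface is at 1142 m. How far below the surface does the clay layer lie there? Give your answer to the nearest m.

Let the plane be z = a·E + b·N + c.
TP-Q−TP-P: −156a − 33b = 0;  TP-R−TP-P: −54a + 100b = 129.6.
Solving gives a = −0.24605, b = 1.16313.
Then c = 915.7 − a·148 − b·27 = 920.71.
At (192, 225): z_contact = −47.2 + 261.7 + 920.71 = 1135.2 m.
Depth below ground = 1142 − 1135.2 = 7 m.

7 m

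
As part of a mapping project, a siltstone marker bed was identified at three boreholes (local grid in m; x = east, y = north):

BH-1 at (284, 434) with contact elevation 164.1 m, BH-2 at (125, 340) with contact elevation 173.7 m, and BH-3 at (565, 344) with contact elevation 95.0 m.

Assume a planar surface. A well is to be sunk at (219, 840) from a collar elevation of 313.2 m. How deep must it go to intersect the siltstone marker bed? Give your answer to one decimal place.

Two edge vectors: BH-1→BH-2 = (-159, -94, 9.6), BH-1→BH-3 = (281, -90, -69.1).
Normal n = (BH-1→BH-2) × (BH-1→BH-3) = (7359.4, -8289.3, 40724).
So ∂z/∂x = −n_x/n_z = −0.18071 and ∂z/∂y = −n_y/n_z = 0.20355.
Intercept c from BH-1: 164.1 + 51.32 − 88.34 = 127.08.
At (219, 840): z_contact = −39.58 + 170.98 + 127.08 = 258.49 m.
Depth below ground = 313.2 − 258.49 = 54.7 m.

54.7 m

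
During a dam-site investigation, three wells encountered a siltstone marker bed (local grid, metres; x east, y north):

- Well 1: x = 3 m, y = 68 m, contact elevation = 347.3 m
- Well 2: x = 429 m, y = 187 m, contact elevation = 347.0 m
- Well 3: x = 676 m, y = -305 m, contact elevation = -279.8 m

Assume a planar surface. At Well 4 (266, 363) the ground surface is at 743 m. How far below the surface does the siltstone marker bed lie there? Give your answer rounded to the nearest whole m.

148 m

Let the plane be z = a·x + b·y + c.
Well 2−Well 1: 426a + 119b = −0.3;  Well 3−Well 1: 673a − 373b = −627.1.
Solving gives a = −0.31273, b = 1.11699.
Then c = 347.3 − a·3 − b·68 = 272.28.
At (266, 363): z_contact = −83.2 + 405.5 + 272.28 = 594.6 m.
Depth below ground = 743 − 594.6 = 148 m.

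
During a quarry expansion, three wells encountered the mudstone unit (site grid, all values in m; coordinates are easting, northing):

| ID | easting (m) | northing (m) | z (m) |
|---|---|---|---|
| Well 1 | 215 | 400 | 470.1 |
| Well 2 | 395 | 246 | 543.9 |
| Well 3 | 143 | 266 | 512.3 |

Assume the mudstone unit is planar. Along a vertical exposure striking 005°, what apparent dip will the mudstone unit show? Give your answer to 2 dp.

Two edge vectors: Well 1→Well 2 = (180, -154, 73.8), Well 1→Well 3 = (-72, -134, 42.2).
Normal n = (Well 1→Well 2) × (Well 1→Well 3) = (3390.4, -12909.6, -35208).
So ∂z/∂easting = −n_x/n_z = 0.09630 and ∂z/∂northing = −n_y/n_z = −0.36667.
Unit vector along 005° is (sin 5°, cos 5°) = (0.0872, 0.9962).
Slope in that direction = a·(0.0872) + b·(0.9962) = −0.35688.
Apparent dip = arctan|0.35688| = 19.64° (true dip is 20.8°, so apparent ≤ true as expected).

19.64°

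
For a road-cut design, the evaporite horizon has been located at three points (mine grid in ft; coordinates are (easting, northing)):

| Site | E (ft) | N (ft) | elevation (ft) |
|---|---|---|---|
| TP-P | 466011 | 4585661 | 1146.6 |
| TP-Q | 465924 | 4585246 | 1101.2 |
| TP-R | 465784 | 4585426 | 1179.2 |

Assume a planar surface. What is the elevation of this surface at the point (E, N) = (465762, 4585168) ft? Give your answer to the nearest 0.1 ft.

Two edge vectors: TP-P→TP-Q = (-87, -415, -45.4), TP-P→TP-R = (-227, -235, 32.6).
Normal n = (TP-P→TP-Q) × (TP-P→TP-R) = (-24198, 13142, -73760).
So ∂z/∂E = −n_x/n_z = −0.328063991 and ∂z/∂N = −n_y/n_z = 0.178172451.
Intercept c from TP-P: 1146.6 + 152881.43 − 817038.46 = −663010.43.
At (465762, 4585168): z = −152799.7 + 816950.6 − 663010.43 = 1140.4 ft.

1140.4 ft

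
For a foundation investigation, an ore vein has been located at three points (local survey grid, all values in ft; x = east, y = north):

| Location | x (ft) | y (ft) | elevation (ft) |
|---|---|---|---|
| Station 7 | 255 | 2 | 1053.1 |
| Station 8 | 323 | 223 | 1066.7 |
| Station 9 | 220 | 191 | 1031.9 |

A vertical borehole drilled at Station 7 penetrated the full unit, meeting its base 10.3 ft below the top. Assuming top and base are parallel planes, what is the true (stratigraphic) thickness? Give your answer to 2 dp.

9.70 ft

Two edge vectors: Station 7→Station 8 = (68, 221, 13.6), Station 7→Station 9 = (-35, 189, -21.2).
Normal n = (Station 7→Station 8) × (Station 7→Station 9) = (-7255.6, 965.6, 20587).
So ∂z/∂x = −n_x/n_z = 0.35244 and ∂z/∂y = −n_y/n_z = −0.04690.
|∇z| = √(a²+b²) = 0.35554, so dip δ = arctan(0.35554) = 19.57°.
True thickness = vertical thickness × cos δ = 10.3 × cos 19.57° = 9.70 ft.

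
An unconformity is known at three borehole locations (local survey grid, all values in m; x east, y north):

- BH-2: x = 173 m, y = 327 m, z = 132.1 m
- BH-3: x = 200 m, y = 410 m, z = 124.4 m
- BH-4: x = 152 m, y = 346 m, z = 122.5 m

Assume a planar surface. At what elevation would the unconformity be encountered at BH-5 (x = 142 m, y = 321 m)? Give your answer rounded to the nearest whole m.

124 m

Two edge vectors: BH-2→BH-3 = (27, 83, -7.7), BH-2→BH-4 = (-21, 19, -9.6).
Normal n = (BH-2→BH-3) × (BH-2→BH-4) = (-650.5, 420.9, 2256).
So ∂z/∂x = −n_x/n_z = 0.28834 and ∂z/∂y = −n_y/n_z = −0.18657.
Intercept c from BH-2: 132.1 − 49.88 + 61.01 = 143.22.
At (142, 321): z = 40.9 − 59.9 + 143.22 = 124.3 m.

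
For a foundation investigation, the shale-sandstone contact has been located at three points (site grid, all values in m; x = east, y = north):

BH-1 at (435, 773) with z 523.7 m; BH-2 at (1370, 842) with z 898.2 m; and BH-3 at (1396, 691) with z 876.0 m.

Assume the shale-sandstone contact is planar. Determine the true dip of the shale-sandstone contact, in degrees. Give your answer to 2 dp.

23.75°

Two edge vectors: BH-1→BH-2 = (935, 69, 374.5), BH-1→BH-3 = (961, -82, 352.3).
Normal n = (BH-1→BH-2) × (BH-1→BH-3) = (55017.7, 30494, -142979).
So ∂z/∂x = −n_x/n_z = 0.38480 and ∂z/∂y = −n_y/n_z = 0.21328.
Gradient magnitude |∇z| = √(a² + b²) = √(0.14807 + 0.04549) = 0.43995.
True dip = arctan(0.43995) = 23.75°, dipping toward WSW (azimuth ≈ 241°).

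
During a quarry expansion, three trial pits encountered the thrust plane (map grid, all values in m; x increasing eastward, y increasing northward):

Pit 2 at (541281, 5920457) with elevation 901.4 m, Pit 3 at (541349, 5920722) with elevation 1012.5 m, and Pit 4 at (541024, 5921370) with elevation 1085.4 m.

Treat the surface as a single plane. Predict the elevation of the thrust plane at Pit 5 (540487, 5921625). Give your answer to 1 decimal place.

Let the plane be z = a·x + b·y + c.
Pit 3−Pit 2: 68a + 265b = 111.1;  Pit 4−Pit 2: −257a + 913b = 184.
Solving gives a = 0.404598699, b = 0.315423730.
Then c = 901.4 − a·541281 − b·5920457 = −2085552.82.
At (540487, 5921625): z = 218680.3 + 1867821.0 − 2085552.82 = 948.6 m.

948.6 m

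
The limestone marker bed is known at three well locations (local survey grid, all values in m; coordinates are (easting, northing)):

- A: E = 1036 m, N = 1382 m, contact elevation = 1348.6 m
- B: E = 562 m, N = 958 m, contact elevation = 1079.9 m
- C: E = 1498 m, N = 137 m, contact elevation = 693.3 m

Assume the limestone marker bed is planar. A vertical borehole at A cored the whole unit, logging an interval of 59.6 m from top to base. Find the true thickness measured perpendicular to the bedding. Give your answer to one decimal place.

Let the plane be z = a·E + b·N + c.
B−A: −474a − 424b = −268.7;  C−A: 462a − 1245b = −655.3.
Solving gives a = 0.07212, b = 0.55311.
|∇z| = √(a²+b²) = 0.55779, so dip δ = arctan(0.55779) = 29.15°.
True thickness = vertical thickness × cos δ = 59.6 × cos 29.15° = 52.1 m.

52.1 m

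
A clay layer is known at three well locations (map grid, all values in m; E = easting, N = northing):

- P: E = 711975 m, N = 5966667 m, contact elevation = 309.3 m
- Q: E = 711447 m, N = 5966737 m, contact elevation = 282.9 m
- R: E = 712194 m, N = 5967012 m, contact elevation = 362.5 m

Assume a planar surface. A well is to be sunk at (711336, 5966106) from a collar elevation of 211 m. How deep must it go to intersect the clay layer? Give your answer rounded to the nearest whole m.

7 m

Two edge vectors: P→Q = (-528, 70, -26.4), P→R = (219, 345, 53.2).
Normal n = (P→Q) × (P→R) = (12832, 22308, -197490).
So ∂z/∂E = −n_x/n_z = 0.06497544 and ∂z/∂N = −n_y/n_z = 0.11295762.
Intercept c from P: 309.3 − 46260.89 − 673980.49 = −719932.08.
At (711336, 5966106): z_contact = 46219.4 + 673917.1 − 719932.08 = 204.4 m.
Depth below ground = 211 − 204.4 = 7 m.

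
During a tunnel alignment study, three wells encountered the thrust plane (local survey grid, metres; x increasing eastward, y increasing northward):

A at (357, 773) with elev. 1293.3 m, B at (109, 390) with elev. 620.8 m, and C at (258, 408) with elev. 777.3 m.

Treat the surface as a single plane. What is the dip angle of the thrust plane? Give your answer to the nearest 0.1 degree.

Two edge vectors: A→B = (-248, -383, -672.5), A→C = (-99, -365, -516).
Normal n = (A→B) × (A→C) = (-47834.5, -61390.5, 52603).
So ∂z/∂x = −n_x/n_z = 0.90935 and ∂z/∂y = −n_y/n_z = 1.16705.
Gradient magnitude |∇z| = √(a² + b²) = √(0.82692 + 1.36201) = 1.47950.
True dip = arctan(1.47950) = 55.9°, dipping toward SW (azimuth ≈ 218°).

55.9°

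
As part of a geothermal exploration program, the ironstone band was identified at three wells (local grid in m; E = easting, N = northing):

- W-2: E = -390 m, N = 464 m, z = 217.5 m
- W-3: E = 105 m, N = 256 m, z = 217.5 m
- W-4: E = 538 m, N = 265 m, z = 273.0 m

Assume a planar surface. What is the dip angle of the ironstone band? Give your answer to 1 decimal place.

Two edge vectors: W-2→W-3 = (495, -208, 0), W-2→W-4 = (928, -199, 55.5).
Normal n = (W-2→W-3) × (W-2→W-4) = (-11544, -27472.5, 94519).
So ∂z/∂E = −n_x/n_z = 0.12213 and ∂z/∂N = −n_y/n_z = 0.29066.
Gradient magnitude |∇z| = √(a² + b²) = √(0.01492 + 0.08448) = 0.31527.
True dip = arctan(0.31527) = 17.5°, dipping toward SSW (azimuth ≈ 203°).

17.5°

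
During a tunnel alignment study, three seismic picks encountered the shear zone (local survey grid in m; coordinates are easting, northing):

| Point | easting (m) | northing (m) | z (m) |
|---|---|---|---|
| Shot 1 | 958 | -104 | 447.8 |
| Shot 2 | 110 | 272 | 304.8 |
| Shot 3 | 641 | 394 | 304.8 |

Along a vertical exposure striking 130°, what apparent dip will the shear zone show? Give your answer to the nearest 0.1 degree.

Let the plane be z = a·easting + b·northing + c.
Shot 2−Shot 1: −848a + 376b = −143;  Shot 3−Shot 1: −317a + 498b = −143.
Solving gives a = 0.05756, b = −0.25051.
Unit vector along 130° is (sin 130°, cos 130°) = (0.7660, -0.6428).
Slope in that direction = a·(0.7660) + b·(-0.6428) = 0.20512.
Apparent dip = arctan|0.20512| = 11.6° (true dip is 14.4°, so apparent ≤ true as expected).

11.6°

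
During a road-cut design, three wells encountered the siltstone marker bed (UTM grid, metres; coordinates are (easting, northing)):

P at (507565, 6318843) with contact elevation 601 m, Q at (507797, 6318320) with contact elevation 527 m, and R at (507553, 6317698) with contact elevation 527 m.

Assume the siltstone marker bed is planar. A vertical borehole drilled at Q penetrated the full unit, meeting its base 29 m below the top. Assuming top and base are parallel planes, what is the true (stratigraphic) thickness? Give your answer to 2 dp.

Two edge vectors: P→Q = (232, -523, -74), P→R = (-12, -1145, -74).
Normal n = (P→Q) × (P→R) = (-46028, 18056, -271916).
So ∂z/∂E = −n_x/n_z = −0.16927 and ∂z/∂N = −n_y/n_z = 0.06640.
|∇z| = √(a²+b²) = 0.18183, so dip δ = arctan(0.18183) = 10.31°.
True thickness = vertical thickness × cos δ = 29 × cos 10.31° = 28.53 m.

28.53 m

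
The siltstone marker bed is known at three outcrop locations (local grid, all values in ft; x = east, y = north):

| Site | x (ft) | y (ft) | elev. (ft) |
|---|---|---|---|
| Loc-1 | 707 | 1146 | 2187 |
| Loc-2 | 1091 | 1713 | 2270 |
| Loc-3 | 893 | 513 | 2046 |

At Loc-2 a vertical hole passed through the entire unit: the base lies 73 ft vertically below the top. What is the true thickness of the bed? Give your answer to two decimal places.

Two edge vectors: Loc-1→Loc-2 = (384, 567, 83), Loc-1→Loc-3 = (186, -633, -141).
Normal n = (Loc-1→Loc-2) × (Loc-1→Loc-3) = (-27408, 69582, -348534).
So ∂z/∂x = −n_x/n_z = −0.07864 and ∂z/∂y = −n_y/n_z = 0.19964.
|∇z| = √(a²+b²) = 0.21457, so dip δ = arctan(0.21457) = 12.11°.
True thickness = vertical thickness × cos δ = 73 × cos 12.11° = 71.38 ft.

71.38 ft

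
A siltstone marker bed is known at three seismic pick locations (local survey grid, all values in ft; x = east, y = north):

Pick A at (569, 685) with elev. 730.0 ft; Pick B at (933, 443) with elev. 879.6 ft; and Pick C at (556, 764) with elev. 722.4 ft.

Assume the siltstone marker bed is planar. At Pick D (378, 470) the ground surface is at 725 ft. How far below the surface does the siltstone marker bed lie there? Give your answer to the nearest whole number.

Let the plane be z = a·x + b·y + c.
Pick B−Pick A: 364a − 242b = 149.6;  Pick C−Pick A: −13a + 79b = −7.6.
Solving gives a = 0.38966, b = −0.03208.
Then c = 730 − a·569 − b·685 = 530.26.
At (378, 470): z_contact = 147.3 − 15.1 + 530.26 = 662.5 ft.
Depth below ground = 725 − 662.5 = 63 ft.

63 ft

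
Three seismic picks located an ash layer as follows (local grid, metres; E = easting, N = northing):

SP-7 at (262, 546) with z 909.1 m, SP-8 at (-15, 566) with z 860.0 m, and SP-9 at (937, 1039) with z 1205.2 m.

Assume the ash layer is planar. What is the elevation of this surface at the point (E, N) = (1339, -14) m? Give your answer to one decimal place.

Let the plane be z = a·E + b·N + c.
SP-8−SP-7: −277a + 20b = −49.1;  SP-9−SP-7: 675a + 493b = 296.1.
Solving gives a = 0.200774, b = 0.325716.
Then c = 909.1 − a·262 − b·546 = 678.66.
At (1339, -14): z = 268.8 − 4.6 + 678.66 = 942.9 m.

942.9 m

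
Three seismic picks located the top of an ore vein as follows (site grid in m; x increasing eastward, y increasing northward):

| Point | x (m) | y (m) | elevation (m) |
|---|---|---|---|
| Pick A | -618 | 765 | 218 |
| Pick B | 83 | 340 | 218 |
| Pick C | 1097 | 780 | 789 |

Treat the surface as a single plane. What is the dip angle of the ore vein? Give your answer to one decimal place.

32.3°

Two edge vectors: Pick A→Pick B = (701, -425, 0), Pick A→Pick C = (1715, 15, 571).
Normal n = (Pick A→Pick B) × (Pick A→Pick C) = (-242675, -400271, 739390).
So ∂z/∂x = −n_x/n_z = 0.32821 and ∂z/∂y = −n_y/n_z = 0.54135.
Gradient magnitude |∇z| = √(a² + b²) = √(0.10772 + 0.29306) = 0.63308.
True dip = arctan(0.63308) = 32.3°, dipping toward SSW (azimuth ≈ 211°).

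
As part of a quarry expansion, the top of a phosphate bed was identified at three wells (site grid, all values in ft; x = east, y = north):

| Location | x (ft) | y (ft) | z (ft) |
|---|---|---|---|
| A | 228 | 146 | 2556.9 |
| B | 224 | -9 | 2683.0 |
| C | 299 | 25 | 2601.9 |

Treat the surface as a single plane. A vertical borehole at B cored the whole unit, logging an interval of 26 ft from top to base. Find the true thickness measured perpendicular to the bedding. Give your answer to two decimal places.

17.72 ft

Two edge vectors: A→B = (-4, -155, 126.1), A→C = (71, -121, 45).
Normal n = (A→B) × (A→C) = (8283.1, 9133.1, 11489).
So ∂z/∂x = −n_x/n_z = −0.72096 and ∂z/∂y = −n_y/n_z = −0.79494.
|∇z| = √(a²+b²) = 1.07318, so dip δ = arctan(1.07318) = 47.02°.
True thickness = vertical thickness × cos δ = 26 × cos 47.02° = 17.72 ft.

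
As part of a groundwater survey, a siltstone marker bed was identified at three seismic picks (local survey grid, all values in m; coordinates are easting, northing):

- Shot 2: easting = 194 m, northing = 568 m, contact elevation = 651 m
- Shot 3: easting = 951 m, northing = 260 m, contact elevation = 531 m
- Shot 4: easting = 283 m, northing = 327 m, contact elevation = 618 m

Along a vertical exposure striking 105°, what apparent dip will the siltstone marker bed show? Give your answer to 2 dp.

8.01°

Two edge vectors: Shot 2→Shot 3 = (757, -308, -120), Shot 2→Shot 4 = (89, -241, -33).
Normal n = (Shot 2→Shot 3) × (Shot 2→Shot 4) = (-18756, 14301, -155025).
So ∂z/∂easting = −n_x/n_z = −0.12099 and ∂z/∂northing = −n_y/n_z = 0.09225.
Unit vector along 105° is (sin 105°, cos 105°) = (0.9659, -0.2588).
Slope in that direction = a·(0.9659) + b·(-0.2588) = −0.14074.
Apparent dip = arctan|0.14074| = 8.01° (true dip is 8.7°, so apparent ≤ true as expected).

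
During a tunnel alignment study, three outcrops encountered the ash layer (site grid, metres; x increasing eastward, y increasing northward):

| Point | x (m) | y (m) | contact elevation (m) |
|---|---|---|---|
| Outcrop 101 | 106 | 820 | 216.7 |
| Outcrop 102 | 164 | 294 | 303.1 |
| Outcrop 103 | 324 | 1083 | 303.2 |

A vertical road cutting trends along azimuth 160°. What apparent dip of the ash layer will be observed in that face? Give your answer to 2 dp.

15.62°

Two edge vectors: Outcrop 101→Outcrop 102 = (58, -526, 86.4), Outcrop 101→Outcrop 103 = (218, 263, 86.5).
Normal n = (Outcrop 101→Outcrop 102) × (Outcrop 101→Outcrop 103) = (-68222.2, 13818.2, 129922).
So ∂z/∂x = −n_x/n_z = 0.52510 and ∂z/∂y = −n_y/n_z = −0.10636.
Unit vector along 160° is (sin 160°, cos 160°) = (0.3420, -0.9397).
Slope in that direction = a·(0.3420) + b·(-0.9397) = 0.27954.
Apparent dip = arctan|0.27954| = 15.62° (true dip is 28.2°, so apparent ≤ true as expected).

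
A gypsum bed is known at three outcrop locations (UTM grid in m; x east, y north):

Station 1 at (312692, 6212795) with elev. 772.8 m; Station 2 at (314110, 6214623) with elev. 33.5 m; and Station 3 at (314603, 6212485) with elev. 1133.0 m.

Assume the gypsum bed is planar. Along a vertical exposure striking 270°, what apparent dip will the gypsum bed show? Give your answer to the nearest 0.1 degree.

6.2°

Let the plane be z = a·x + b·y + c.
Station 2−Station 1: 1418a + 1828b = −739.3;  Station 3−Station 1: 1911a − 310b = 360.2.
Solving gives a = 0.10915, b = −0.48910.
Unit vector along 270° is (sin 270°, cos 270°) = (-1.0000, -0.0000).
Slope in that direction = a·(-1.0000) + b·(-0.0000) = −0.10915.
Apparent dip = arctan|0.10915| = 6.2° (true dip is 26.6°, so apparent ≤ true as expected).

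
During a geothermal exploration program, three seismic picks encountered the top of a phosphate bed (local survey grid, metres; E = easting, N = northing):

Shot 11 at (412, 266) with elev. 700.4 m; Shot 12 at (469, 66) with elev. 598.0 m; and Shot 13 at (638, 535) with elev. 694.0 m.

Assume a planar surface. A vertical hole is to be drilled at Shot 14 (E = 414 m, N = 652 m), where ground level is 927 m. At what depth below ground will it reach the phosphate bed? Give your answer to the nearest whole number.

82 m

Two edge vectors: Shot 11→Shot 12 = (57, -200, -102.4), Shot 11→Shot 13 = (226, 269, -6.4).
Normal n = (Shot 11→Shot 12) × (Shot 11→Shot 13) = (28825.6, -22777.6, 60533).
So ∂z/∂E = −n_x/n_z = −0.47620 and ∂z/∂N = −n_y/n_z = 0.37628.
Intercept c from Shot 11: 700.4 + 196.19 − 100.09 = 796.50.
At (414, 652): z_contact = −197.1 + 245.3 + 796.50 = 844.7 m.
Depth below ground = 927 − 844.7 = 82 m.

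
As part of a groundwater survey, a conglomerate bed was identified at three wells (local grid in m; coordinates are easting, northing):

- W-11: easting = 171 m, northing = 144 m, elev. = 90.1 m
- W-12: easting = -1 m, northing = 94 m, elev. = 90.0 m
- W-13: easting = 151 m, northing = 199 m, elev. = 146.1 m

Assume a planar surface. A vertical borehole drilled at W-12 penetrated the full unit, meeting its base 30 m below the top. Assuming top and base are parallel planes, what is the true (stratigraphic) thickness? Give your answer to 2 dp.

21.65 m

Two edge vectors: W-11→W-12 = (-172, -50, -0.1), W-11→W-13 = (-20, 55, 56).
Normal n = (W-11→W-12) × (W-11→W-13) = (-2794.5, 9634, -10460).
So ∂z/∂easting = −n_x/n_z = −0.26716 and ∂z/∂northing = −n_y/n_z = 0.92103.
|∇z| = √(a²+b²) = 0.95900, so dip δ = arctan(0.95900) = 43.80°.
True thickness = vertical thickness × cos δ = 30 × cos 43.80° = 21.65 m.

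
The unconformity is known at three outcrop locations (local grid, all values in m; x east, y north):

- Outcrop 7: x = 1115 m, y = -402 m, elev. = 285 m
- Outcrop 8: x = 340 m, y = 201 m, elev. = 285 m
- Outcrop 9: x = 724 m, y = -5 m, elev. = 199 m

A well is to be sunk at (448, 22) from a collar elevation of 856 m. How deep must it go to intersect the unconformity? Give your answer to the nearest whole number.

Two edge vectors: Outcrop 7→Outcrop 8 = (-775, 603, 0), Outcrop 7→Outcrop 9 = (-391, 397, -86).
Normal n = (Outcrop 7→Outcrop 8) × (Outcrop 7→Outcrop 9) = (-51858, -66650, -71902).
So ∂z/∂x = −n_x/n_z = −0.72123 and ∂z/∂y = −n_y/n_z = −0.92696.
Intercept c from Outcrop 7: 285 + 804.17 − 372.64 = 716.54.
At (448, 22): z_contact = −323.1 − 20.4 + 716.54 = 373.0 m.
Depth below ground = 856 − 373.0 = 483 m.

483 m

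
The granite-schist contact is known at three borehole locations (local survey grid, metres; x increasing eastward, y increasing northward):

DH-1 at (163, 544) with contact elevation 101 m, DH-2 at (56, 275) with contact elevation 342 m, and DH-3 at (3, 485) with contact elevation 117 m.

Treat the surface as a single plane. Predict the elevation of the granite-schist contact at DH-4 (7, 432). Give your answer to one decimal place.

171.3 m

Two edge vectors: DH-1→DH-2 = (-107, -269, 241), DH-1→DH-3 = (-160, -59, 16).
Normal n = (DH-1→DH-2) × (DH-1→DH-3) = (9915, -36848, -36727).
So ∂z/∂x = −n_x/n_z = 0.26996 and ∂z/∂y = −n_y/n_z = −1.00329.
Intercept c from DH-1: 101 − 44.00 + 545.79 = 602.79.
At (7, 432): z = 1.9 − 433.4 + 602.79 = 171.3 m.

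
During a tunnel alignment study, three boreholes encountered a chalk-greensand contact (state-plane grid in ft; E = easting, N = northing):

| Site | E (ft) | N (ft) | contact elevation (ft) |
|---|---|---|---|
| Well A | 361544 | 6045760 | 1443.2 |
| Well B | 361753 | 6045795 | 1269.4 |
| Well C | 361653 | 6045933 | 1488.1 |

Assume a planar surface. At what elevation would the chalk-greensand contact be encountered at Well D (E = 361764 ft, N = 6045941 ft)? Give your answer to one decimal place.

1386.5 ft

Let the plane be z = a·E + b·N + c.
Well B−Well A: 209a + 35b = −173.8;  Well C−Well A: 109a + 173b = 44.9.
Solving gives a = −0.978260466, b = 0.875898213.
Then c = 1443.2 − a·361544 − b·6045760 = −4940342.98.
At (361764, 6045941): z = −353899.4 + 5295628.9 − 4940342.98 = 1386.5 ft.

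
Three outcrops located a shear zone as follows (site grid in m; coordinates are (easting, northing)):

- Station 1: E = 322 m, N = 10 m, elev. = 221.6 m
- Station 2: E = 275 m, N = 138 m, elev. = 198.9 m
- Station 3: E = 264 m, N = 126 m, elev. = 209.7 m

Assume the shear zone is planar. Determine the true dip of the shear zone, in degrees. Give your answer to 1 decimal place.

34.3°

Let the plane be z = a·E + b·N + c.
Station 2−Station 1: −47a + 128b = −22.7;  Station 3−Station 1: −58a + 116b = −11.9.
Solving gives a = −0.56288, b = −0.38403.
Gradient magnitude |∇z| = √(a² + b²) = √(0.31683 + 0.14748) = 0.68140.
True dip = arctan(0.68140) = 34.3°, dipping toward NE (azimuth ≈ 056°).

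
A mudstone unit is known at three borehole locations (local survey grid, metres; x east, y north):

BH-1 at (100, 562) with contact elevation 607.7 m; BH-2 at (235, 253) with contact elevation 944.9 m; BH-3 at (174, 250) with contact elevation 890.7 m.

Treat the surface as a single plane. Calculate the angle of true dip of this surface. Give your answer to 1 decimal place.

49.0°

Let the plane be z = a·x + b·y + c.
BH-2−BH-1: 135a − 309b = 337.2;  BH-3−BH-1: 74a − 312b = 283.
Solving gives a = 0.92237, b = −0.68828.
Gradient magnitude |∇z| = √(a² + b²) = √(0.85077 + 0.47373) = 1.15087.
True dip = arctan(1.15087) = 49.0°, dipping toward NW (azimuth ≈ 307°).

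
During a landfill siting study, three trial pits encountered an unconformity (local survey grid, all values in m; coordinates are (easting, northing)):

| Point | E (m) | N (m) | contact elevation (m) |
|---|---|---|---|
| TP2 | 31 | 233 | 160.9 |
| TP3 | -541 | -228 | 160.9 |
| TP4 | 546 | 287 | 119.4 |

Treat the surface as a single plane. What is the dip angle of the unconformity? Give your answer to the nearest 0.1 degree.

8.4°

Two edge vectors: TP2→TP3 = (-572, -461, 0), TP2→TP4 = (515, 54, -41.5).
Normal n = (TP2→TP3) × (TP2→TP4) = (19131.5, -23738, 206527).
So ∂z/∂E = −n_x/n_z = −0.09263 and ∂z/∂N = −n_y/n_z = 0.11494.
Gradient magnitude |∇z| = √(a² + b²) = √(0.00858 + 0.01321) = 0.14762.
True dip = arctan(0.14762) = 8.4°, dipping toward SE (azimuth ≈ 141°).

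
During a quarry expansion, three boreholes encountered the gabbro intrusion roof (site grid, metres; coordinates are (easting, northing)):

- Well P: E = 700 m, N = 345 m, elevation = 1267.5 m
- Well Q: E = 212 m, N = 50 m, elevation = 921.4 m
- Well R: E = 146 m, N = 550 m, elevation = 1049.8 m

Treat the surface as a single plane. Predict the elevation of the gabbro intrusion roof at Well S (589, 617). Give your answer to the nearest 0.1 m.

1298.8 m

Let the plane be z = a·E + b·N + c.
Well Q−Well P: −488a − 295b = −346.1;  Well R−Well P: −554a + 205b = −217.7.
Solving gives a = 0.51305, b = 0.32452.
Then c = 1267.5 − a·700 − b·345 = 796.41.
At (589, 617): z = 302.2 + 200.2 + 796.41 = 1298.8 m.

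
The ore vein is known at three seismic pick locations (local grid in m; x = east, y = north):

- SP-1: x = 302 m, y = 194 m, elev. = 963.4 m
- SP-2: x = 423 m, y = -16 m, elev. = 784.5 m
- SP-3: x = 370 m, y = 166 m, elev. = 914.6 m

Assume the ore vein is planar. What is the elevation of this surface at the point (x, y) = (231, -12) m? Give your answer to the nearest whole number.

879 m

Let the plane be z = a·x + b·y + c.
SP-2−SP-1: 121a − 210b = −178.9;  SP-3−SP-1: 68a − 28b = −48.8.
Solving gives a = −0.48098, b = 0.57477.
Then c = 963.4 − a·302 − b·194 = 997.15.
At (231, -12): z = −111.1 − 6.9 + 997.15 = 879.1 m.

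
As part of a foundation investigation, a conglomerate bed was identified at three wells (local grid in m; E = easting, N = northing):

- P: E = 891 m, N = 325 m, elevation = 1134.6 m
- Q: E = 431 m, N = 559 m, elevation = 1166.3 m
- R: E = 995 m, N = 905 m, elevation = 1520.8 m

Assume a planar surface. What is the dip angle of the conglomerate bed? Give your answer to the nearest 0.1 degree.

Two edge vectors: P→Q = (-460, 234, 31.7), P→R = (104, 580, 386.2).
Normal n = (P→Q) × (P→R) = (71984.8, 180948.8, -291136).
So ∂z/∂E = −n_x/n_z = 0.24725 and ∂z/∂N = −n_y/n_z = 0.62153.
Gradient magnitude |∇z| = √(a² + b²) = √(0.06113 + 0.38630) = 0.66890.
True dip = arctan(0.66890) = 33.8°, dipping toward SSW (azimuth ≈ 202°).

33.8°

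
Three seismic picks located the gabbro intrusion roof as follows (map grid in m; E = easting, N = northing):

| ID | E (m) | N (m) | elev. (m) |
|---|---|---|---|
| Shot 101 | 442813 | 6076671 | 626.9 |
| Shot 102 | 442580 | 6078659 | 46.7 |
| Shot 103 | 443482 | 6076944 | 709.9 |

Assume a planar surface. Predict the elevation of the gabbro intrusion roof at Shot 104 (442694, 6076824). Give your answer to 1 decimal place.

558.8 m

Let the plane be z = a·E + b·N + c.
Shot 102−Shot 101: −233a + 1988b = −580.2;  Shot 103−Shot 101: 669a + 273b = 83.
Solving gives a = 0.232063009, b = −0.264652575.
Then c = 626.9 − a·442813 − b·6076671 = 1506073.01.
At (442694, 6076824): z = 102732.9 − 1608247.1 + 1506073.01 = 558.8 m.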